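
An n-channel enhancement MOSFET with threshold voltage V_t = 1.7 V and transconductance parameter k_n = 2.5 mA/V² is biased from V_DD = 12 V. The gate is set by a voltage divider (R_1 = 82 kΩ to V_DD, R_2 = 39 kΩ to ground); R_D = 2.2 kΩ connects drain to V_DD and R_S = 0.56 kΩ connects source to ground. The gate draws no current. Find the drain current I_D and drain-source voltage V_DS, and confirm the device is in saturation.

I_D ≈ 1.8 mA, V_DS ≈ 7.2 V

V_G = V_DD·R_2/(R_1+R_2) = 12×39/121 = 3.87 V.
Assume saturation: I_D = (k_n/2)(V_GS − V_t)² with V_GS = V_G − I_D·R_S = 3.87 − 0.56·I_D.
Substituting gives 0.392·I_D² − 4.03·I_D + 5.87 = 0, with roots I_D = 1.76 or 8.54 mA.
The root I_D = 8.54 mA gives V_GS = -0.914 V ≤ V_t, so take I_D = 1.76 mA.
Then V_GS = 2.88 V and V_DS = V_DD − I_D(R_D+R_S) = 12 − 1.76×2.76 = 7.16 V.
Saturation requires V_DS ≥ V_GS − V_t = 1.18 V; 7.16 ≥ 1.18 ✓.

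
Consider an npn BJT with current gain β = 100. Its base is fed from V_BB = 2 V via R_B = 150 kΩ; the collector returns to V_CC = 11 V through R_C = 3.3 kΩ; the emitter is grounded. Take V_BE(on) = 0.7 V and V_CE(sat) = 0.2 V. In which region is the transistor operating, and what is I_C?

Assume active. Base-emitter loop: I_B = (V_BB − V_BE)/R_B = (2 − 0.7)/150 = 0.00867 mA.
I_C = β·I_B = 100×0.00867 = 0.867 mA.
V_CE = V_CC − I_C·R_C = 11 − 0.867×3.3 = 8.14 V > V_CE(sat), so the active-region assumption holds.

active; I_C ≈ 0.87 mA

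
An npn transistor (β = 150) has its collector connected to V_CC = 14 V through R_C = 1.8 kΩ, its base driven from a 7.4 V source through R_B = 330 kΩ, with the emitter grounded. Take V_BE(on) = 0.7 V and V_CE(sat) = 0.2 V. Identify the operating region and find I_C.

active; I_C ≈ 3 mA

Assume active. Base-emitter loop: I_B = (V_BB − V_BE)/R_B = (7.4 − 0.7)/330 = 0.0203 mA.
I_C = β·I_B = 150×0.0203 = 3.05 mA.
V_CE = V_CC − I_C·R_C = 14 − 3.05×1.8 = 8.52 V > V_CE(sat), so the active-region assumption holds.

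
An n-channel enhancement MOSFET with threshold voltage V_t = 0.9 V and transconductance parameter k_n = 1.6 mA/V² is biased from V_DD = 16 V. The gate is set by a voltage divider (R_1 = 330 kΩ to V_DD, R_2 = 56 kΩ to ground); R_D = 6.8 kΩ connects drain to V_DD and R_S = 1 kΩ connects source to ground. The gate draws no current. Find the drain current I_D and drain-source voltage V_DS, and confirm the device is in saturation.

I_D ≈ 0.57 mA, V_DS ≈ 12 V

V_G = V_DD·R_2/(R_1+R_2) = 16×56/386 = 2.32 V.
Assume saturation: I_D = (k_n/2)(V_GS − V_t)² with V_GS = V_G − I_D·R_S = 2.32 − 1·I_D.
Substituting gives 0.8·I_D² − 3.27·I_D + 1.62 = 0, with roots I_D = 0.574 or 3.52 mA.
The root I_D = 3.52 mA gives V_GS = -1.2 V ≤ V_t, so take I_D = 0.574 mA.
Then V_GS = 1.75 V and V_DS = V_DD − I_D(R_D+R_S) = 16 − 0.574×7.8 = 11.5 V.
Saturation requires V_DS ≥ V_GS − V_t = 0.847 V; 11.5 ≥ 0.847 ✓.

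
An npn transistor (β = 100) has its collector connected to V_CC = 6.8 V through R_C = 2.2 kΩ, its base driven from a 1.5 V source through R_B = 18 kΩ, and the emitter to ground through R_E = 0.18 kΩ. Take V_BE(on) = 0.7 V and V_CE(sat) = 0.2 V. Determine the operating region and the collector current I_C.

active; I_C ≈ 2.2 mA

Assume active. Base-emitter loop: I_B = (V_BB − V_BE)/(R_B + (β+1)R_E) = (1.5 − 0.7)/(18 + 101×0.18) = 0.0221 mA.
I_C = β·I_B = 100×0.0221 = 2.21 mA.
V_CE = V_CC − I_C·R_C − I_E·R_E = 6.8 − 2.21×2.2 − 2.23×0.18 = 1.53 V > V_CE(sat), so the active-region assumption holds.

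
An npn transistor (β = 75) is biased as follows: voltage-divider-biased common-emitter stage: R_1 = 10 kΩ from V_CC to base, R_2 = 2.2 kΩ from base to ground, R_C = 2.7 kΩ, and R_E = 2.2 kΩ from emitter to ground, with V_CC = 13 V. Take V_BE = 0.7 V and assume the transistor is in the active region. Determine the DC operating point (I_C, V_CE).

I_C ≈ 0.73 mA, V_CE ≈ 9.4 V

Thevenize the base divider: V_Th = V_CC·R_2/(R_1+R_2) = 13×2.2/12.2 = 2.34 V, R_Th = R_1‖R_2 = 1.8 kΩ.
Base-emitter loop: V_Th = I_B·R_Th + V_BE + (β+1)I_B·R_E, so I_B = (2.34 − 0.7) / (1.8 + 76×2.2) = 0.00973 mA.
I_C = β·I_B = 75×0.00973 = 0.73 mA, and I_E = (β+1)I_B = 0.739 mA.
V_CE = V_CC − I_C·R_C − I_E·R_E = 13 − 0.73×2.7 − 0.739×2.2 = 9.4 V.
V_CE = 9.4 V > 0.2 V confirms active-region operation.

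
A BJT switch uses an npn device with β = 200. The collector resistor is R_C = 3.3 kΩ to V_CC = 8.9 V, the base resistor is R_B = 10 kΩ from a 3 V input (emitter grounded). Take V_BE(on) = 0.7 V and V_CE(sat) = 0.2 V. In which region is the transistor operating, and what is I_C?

saturation; I_C ≈ 2.6 mA

Assume active: I_B = (3 − 0.7)/10 = 0.23 mA, giving I_C = β·I_B = 46 mA.
But then V_CE = 8.9 − 46×3.3 = -143 V < V_CE(sat) = 0.2 V — impossible in the active region.
So the transistor is saturated. With V_CE = 0.2 V, I_C = (V_CC − 0.2)/R_C = 8.7/3.3 = 2.64 mA.
Check: β·I_B = 46 mA > I_C = 2.64 mA, confirming saturation.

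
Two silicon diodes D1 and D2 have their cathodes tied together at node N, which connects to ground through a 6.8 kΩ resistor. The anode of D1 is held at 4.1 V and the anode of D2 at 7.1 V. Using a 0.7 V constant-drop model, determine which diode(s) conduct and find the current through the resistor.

Only D2 conducts; I_R ≈ 0.94 mA

Assume both conduct. Then node N would need to be at both 4.1−0.7 = 3.4 V and 7.1−0.7 = 6.4 V, which is impossible.
Assume only D2 conducts: V_N = 7.1 − 0.7 = 6.4 V, so I_R = 6.4/6.8 = 0.941 mA.
Check D1: its anode-to-cathode voltage is 4.1 − 6.4 = -2.3 V < 0.7 V, so it is off. The assumption is consistent.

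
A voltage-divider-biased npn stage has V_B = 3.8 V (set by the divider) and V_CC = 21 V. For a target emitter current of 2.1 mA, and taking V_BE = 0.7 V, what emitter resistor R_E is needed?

V_E = V_B − V_BE = 3.8 − 0.7 = 3.1 V.
R_E = V_E / I_E = 3.1 / 2.1 = 1.48 kΩ.

R_E ≈ 1.5 kΩ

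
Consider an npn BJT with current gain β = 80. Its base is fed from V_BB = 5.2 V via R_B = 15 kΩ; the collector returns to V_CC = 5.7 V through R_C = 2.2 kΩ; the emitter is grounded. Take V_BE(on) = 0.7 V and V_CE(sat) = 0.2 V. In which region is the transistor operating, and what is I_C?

Assume active: I_B = (5.2 − 0.7)/15 = 0.3 mA, giving I_C = β·I_B = 24 mA.
But then V_CE = 5.7 − 24×2.2 = -47.1 V < V_CE(sat) = 0.2 V — impossible in the active region.
So the transistor is saturated. With V_CE = 0.2 V, I_C = (V_CC − 0.2)/R_C = 5.5/2.2 = 2.5 mA.
Check: β·I_B = 24 mA > I_C = 2.5 mA, confirming saturation.

saturation; I_C ≈ 2.5 mA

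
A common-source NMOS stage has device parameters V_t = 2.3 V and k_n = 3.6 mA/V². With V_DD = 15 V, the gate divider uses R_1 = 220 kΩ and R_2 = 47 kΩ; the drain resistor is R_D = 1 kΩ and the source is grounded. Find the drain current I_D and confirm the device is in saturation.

V_G = V_DD·R_2/(R_1+R_2) = 15×47/267 = 2.64 V. With the source grounded, V_GS = V_G = 2.64 V.
Assume saturation: I_D = (k_n/2)(V_GS − V_t)² = (3.6/2)×(2.64 − 2.3)² = 1.8×0.34² = 0.209 mA.
V_DS = V_DD − I_D·R_D = 15 − 0.209×1 = 14.8 V.
Saturation requires V_DS ≥ V_GS − V_t = 0.34 V; 14.8 ≥ 0.34 ✓.

I_D ≈ 0.21 mA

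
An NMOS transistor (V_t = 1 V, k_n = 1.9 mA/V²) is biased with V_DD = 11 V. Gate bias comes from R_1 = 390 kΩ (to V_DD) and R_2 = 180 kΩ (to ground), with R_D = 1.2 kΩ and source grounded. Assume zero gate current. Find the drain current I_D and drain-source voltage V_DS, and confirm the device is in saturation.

V_G = V_DD·R_2/(R_1+R_2) = 11×180/570 = 3.47 V. With the source grounded, V_GS = V_G = 3.47 V.
Assume saturation: I_D = (k_n/2)(V_GS − V_t)² = (1.9/2)×(3.47 − 1)² = 0.95×2.47² = 5.81 mA.
V_DS = V_DD − I_D·R_D = 11 − 5.81×1.2 = 4.02 V.
Saturation requires V_DS ≥ V_GS − V_t = 2.47 V; 4.02 ≥ 2.47 ✓.

I_D ≈ 5.8 mA, V_DS ≈ 4 V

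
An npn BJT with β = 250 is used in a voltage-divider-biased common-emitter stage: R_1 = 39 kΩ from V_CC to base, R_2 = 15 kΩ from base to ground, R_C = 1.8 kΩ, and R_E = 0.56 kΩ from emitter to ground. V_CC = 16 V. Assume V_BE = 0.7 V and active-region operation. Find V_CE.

Thevenize the base divider: V_Th = V_CC·R_2/(R_1+R_2) = 16×15/54 = 4.44 V, R_Th = R_1‖R_2 = 10.8 kΩ.
Base-emitter loop: V_Th = I_B·R_Th + V_BE + (β+1)I_B·R_E, so I_B = (4.44 − 0.7) / (10.8 + 251×0.56) = 0.0247 mA.
I_C = β·I_B = 250×0.0247 = 6.18 mA, and I_E = (β+1)I_B = 6.21 mA.
V_CE = V_CC − I_C·R_C − I_E·R_E = 16 − 6.18×1.8 − 6.21×0.56 = 1.39 V.
V_CE = 1.39 V > 0.2 V confirms active-region operation.

V_CE ≈ 1.4 V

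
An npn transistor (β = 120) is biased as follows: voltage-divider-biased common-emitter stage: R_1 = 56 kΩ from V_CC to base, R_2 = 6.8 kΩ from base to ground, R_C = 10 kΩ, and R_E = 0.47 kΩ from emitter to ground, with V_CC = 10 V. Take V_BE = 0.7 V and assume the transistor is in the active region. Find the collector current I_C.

I_C ≈ 0.73 mA

Thevenize the base divider: V_Th = V_CC·R_2/(R_1+R_2) = 10×6.8/62.8 = 1.08 V, R_Th = R_1‖R_2 = 6.06 kΩ.
Base-emitter loop: V_Th = I_B·R_Th + V_BE + (β+1)I_B·R_E, so I_B = (1.08 − 0.7) / (6.06 + 121×0.47) = 0.00608 mA.
I_C = β·I_B = 120×0.00608 = 0.73 mA, and I_E = (β+1)I_B = 0.736 mA.
V_CE = V_CC − I_C·R_C − I_E·R_E = 10 − 0.73×10 − 0.736×0.47 = 2.35 V.
V_CE = 2.35 V > 0.2 V confirms active-region operation.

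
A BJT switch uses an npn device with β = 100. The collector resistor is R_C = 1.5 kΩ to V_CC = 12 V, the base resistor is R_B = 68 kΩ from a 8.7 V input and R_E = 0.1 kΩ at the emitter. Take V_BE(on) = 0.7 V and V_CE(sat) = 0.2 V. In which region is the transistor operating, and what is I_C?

saturation; I_C ≈ 7.4 mA

Assume active: I_B = (8.7 − 0.7)/(68 + 101×0.1) = 0.102 mA, I_C = β·I_B = 10.2 mA.
Then V_CE = 12 − 10.2×1.5 − 10.3×0.1 = -4.4 V < 0.2 V — the active assumption fails.
Re-solve with V_CE = 0.2 V. KCL at the emitter: V_E/R_E = (V_BB−0.7−V_E)/R_B + (V_CC−0.2−V_E)/R_C, giving V_E = 0.747 V.
I_C = (V_CC − 0.2 − V_E)/R_C = (11.8 − 0.747)/1.5 = 7.37 mA.
Check: I_B = (8 − 0.747)/68 = 0.107 mA, and β·I_B = 10.7 mA > I_C, confirming saturation.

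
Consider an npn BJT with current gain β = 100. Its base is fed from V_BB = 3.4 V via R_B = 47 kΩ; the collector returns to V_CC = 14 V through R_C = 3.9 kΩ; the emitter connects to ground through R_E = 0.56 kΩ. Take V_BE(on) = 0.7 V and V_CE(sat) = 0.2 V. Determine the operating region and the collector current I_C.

Assume active. Base-emitter loop: I_B = (V_BB − V_BE)/(R_B + (β+1)R_E) = (3.4 − 0.7)/(47 + 101×0.56) = 0.0261 mA.
I_C = β·I_B = 100×0.0261 = 2.61 mA.
V_CE = V_CC − I_C·R_C − I_E·R_E = 14 − 2.61×3.9 − 2.63×0.56 = 2.36 V > V_CE(sat), so the active-region assumption holds.

active; I_C ≈ 2.6 mA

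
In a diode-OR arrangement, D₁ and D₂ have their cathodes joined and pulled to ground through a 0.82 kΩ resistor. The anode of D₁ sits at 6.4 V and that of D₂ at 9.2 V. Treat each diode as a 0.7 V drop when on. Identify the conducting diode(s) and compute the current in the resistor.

Only D₂ conducts; I_R ≈ 10 mA

Assume both conduct. Then node N would need to be at both 6.4−0.7 = 5.7 V and 9.2−0.7 = 8.5 V, which is impossible.
Assume only D₂ conducts: V_N = 9.2 − 0.7 = 8.5 V, so I_R = 8.5/0.82 = 10.4 mA.
Check D₁: its anode-to-cathode voltage is 6.4 − 8.5 = -2.1 V < 0.7 V, so it is off. The assumption is consistent.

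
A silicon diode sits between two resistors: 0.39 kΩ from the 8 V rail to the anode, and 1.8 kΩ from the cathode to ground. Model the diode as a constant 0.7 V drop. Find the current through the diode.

The two resistors are in series with the diode, so KVL gives 8 = I·0.39 + 0.7 + I·1.8.
I = (8 − 0.7) / (0.39 + 1.8) kΩ = 7.3 / 2.19 = 3.33 mA.

I ≈ 3.3 mA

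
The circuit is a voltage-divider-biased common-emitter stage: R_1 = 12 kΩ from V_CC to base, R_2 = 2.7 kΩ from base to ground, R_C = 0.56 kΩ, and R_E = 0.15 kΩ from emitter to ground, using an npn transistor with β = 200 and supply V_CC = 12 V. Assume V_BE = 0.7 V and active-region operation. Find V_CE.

V_CE ≈ 5.4 V

Thevenize the base divider: V_Th = V_CC·R_2/(R_1+R_2) = 12×2.7/14.7 = 2.2 V, R_Th = R_1‖R_2 = 2.2 kΩ.
Base-emitter loop: V_Th = I_B·R_Th + V_BE + (β+1)I_B·R_E, so I_B = (2.2 − 0.7) / (2.2 + 201×0.15) = 0.0465 mA.
I_C = β·I_B = 200×0.0465 = 9.3 mA, and I_E = (β+1)I_B = 9.34 mA.
V_CE = V_CC − I_C·R_C − I_E·R_E = 12 − 9.3×0.56 − 9.34×0.15 = 5.39 V.
V_CE = 5.39 V > 0.2 V confirms active-region operation.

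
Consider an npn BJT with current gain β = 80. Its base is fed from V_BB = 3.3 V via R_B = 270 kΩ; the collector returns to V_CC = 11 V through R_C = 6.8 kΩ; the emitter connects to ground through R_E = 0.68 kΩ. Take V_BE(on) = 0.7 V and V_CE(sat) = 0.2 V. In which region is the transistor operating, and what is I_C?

Assume active. Base-emitter loop: I_B = (V_BB − V_BE)/(R_B + (β+1)R_E) = (3.3 − 0.7)/(270 + 81×0.68) = 0.008 mA.
I_C = β·I_B = 80×0.008 = 0.64 mA.
V_CE = V_CC − I_C·R_C − I_E·R_E = 11 − 0.64×6.8 − 0.648×0.68 = 6.21 V > V_CE(sat), so the active-region assumption holds.

active; I_C ≈ 0.64 mA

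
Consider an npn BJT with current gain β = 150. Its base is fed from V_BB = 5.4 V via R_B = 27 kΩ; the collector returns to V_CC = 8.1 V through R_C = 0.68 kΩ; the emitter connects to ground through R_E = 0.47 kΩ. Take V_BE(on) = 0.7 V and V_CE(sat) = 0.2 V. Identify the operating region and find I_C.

saturation; I_C ≈ 6.8 mA

Assume active: I_B = (5.4 − 0.7)/(27 + 151×0.47) = 0.048 mA, I_C = β·I_B = 7.2 mA.
Then V_CE = 8.1 − 7.2×0.68 − 7.24×0.47 = -0.198 V < 0.2 V — the active assumption fails.
Re-solve with V_CE = 0.2 V. KCL at the emitter: V_E/R_E = (V_BB−0.7−V_E)/R_B + (V_CC−0.2−V_E)/R_C, giving V_E = 3.24 V.
I_C = (V_CC − 0.2 − V_E)/R_C = (7.9 − 3.24)/0.68 = 6.85 mA.
Check: I_B = (4.7 − 3.24)/27 = 0.0539 mA, and β·I_B = 8.09 mA > I_C, confirming saturation.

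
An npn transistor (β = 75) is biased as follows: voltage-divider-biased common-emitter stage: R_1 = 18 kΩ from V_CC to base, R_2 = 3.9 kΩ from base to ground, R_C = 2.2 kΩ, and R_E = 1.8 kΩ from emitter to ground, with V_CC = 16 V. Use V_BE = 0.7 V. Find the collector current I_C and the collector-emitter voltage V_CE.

I_C ≈ 1.2 mA, V_CE ≈ 11 V

Thevenize the base divider: V_Th = V_CC·R_2/(R_1+R_2) = 16×3.9/21.9 = 2.85 V, R_Th = R_1‖R_2 = 3.21 kΩ.
Base-emitter loop: V_Th = I_B·R_Th + V_BE + (β+1)I_B·R_E, so I_B = (2.85 − 0.7) / (3.21 + 76×1.8) = 0.0154 mA.
I_C = β·I_B = 75×0.0154 = 1.15 mA, and I_E = (β+1)I_B = 1.17 mA.
V_CE = V_CC − I_C·R_C − I_E·R_E = 16 − 1.15×2.2 − 1.17×1.8 = 11.4 V.
V_CE = 11.4 V > 0.2 V confirms active-region operation.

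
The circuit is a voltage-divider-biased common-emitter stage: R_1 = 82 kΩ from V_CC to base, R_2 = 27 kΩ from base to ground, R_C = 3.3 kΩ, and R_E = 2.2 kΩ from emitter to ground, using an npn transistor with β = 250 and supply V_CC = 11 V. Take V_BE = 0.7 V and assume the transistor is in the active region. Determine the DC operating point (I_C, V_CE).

I_C ≈ 0.88 mA, V_CE ≈ 6.1 V

Thevenize the base divider: V_Th = V_CC·R_2/(R_1+R_2) = 11×27/109 = 2.72 V, R_Th = R_1‖R_2 = 20.3 kΩ.
Base-emitter loop: V_Th = I_B·R_Th + V_BE + (β+1)I_B·R_E, so I_B = (2.72 − 0.7) / (20.3 + 251×2.2) = 0.00354 mA.
I_C = β·I_B = 250×0.00354 = 0.884 mA, and I_E = (β+1)I_B = 0.888 mA.
V_CE = V_CC − I_C·R_C − I_E·R_E = 11 − 0.884×3.3 − 0.888×2.2 = 6.13 V.
V_CE = 6.13 V > 0.2 V confirms active-region operation.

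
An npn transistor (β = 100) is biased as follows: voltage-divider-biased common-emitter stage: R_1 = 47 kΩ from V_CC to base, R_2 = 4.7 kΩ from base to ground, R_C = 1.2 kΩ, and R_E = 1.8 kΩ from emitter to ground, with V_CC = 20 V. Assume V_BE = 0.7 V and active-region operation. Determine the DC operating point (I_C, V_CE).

Thevenize the base divider: V_Th = V_CC·R_2/(R_1+R_2) = 20×4.7/51.7 = 1.82 V, R_Th = R_1‖R_2 = 4.27 kΩ.
Base-emitter loop: V_Th = I_B·R_Th + V_BE + (β+1)I_B·R_E, so I_B = (1.82 − 0.7) / (4.27 + 101×1.8) = 0.00601 mA.
I_C = β·I_B = 100×0.00601 = 0.601 mA, and I_E = (β+1)I_B = 0.607 mA.
V_CE = V_CC − I_C·R_C − I_E·R_E = 20 − 0.601×1.2 − 0.607×1.8 = 18.2 V.
V_CE = 18.2 V > 0.2 V confirms active-region operation.

I_C ≈ 0.6 mA, V_CE ≈ 18 V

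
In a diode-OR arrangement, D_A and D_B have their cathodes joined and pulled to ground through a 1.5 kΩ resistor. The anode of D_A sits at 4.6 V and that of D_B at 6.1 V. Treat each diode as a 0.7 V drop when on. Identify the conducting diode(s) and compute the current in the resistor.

Only D_B conducts; I_R ≈ 3.6 mA

Assume both conduct. Then node N would need to be at both 4.6−0.7 = 3.9 V and 6.1−0.7 = 5.4 V, which is impossible.
Assume only D_B conducts: V_N = 6.1 − 0.7 = 5.4 V, so I_R = 5.4/1.5 = 3.6 mA.
Check D_A: its anode-to-cathode voltage is 4.6 − 5.4 = -0.8 V < 0.7 V, so it is off. The assumption is consistent.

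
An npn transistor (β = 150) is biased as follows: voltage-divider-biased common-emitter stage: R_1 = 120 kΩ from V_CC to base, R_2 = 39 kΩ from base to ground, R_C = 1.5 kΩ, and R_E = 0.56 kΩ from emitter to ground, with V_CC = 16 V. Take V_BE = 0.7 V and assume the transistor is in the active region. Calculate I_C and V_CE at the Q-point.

I_C ≈ 4.2 mA, V_CE ≈ 7.2 V

Thevenize the base divider: V_Th = V_CC·R_2/(R_1+R_2) = 16×39/159 = 3.92 V, R_Th = R_1‖R_2 = 29.4 kΩ.
Base-emitter loop: V_Th = I_B·R_Th + V_BE + (β+1)I_B·R_E, so I_B = (3.92 − 0.7) / (29.4 + 151×0.56) = 0.0283 mA.
I_C = β·I_B = 150×0.0283 = 4.24 mA, and I_E = (β+1)I_B = 4.27 mA.
V_CE = V_CC − I_C·R_C − I_E·R_E = 16 − 4.24×1.5 − 4.27×0.56 = 7.24 V.
V_CE = 7.24 V > 0.2 V confirms active-region operation.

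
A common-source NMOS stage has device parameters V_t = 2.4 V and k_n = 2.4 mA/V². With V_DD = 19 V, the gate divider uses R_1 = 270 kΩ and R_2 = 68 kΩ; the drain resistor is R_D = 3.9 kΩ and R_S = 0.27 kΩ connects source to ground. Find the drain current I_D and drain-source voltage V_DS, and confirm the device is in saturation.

V_G = V_DD·R_2/(R_1+R_2) = 19×68/338 = 3.82 V.
Assume saturation: I_D = (k_n/2)(V_GS − V_t)² with V_GS = V_G − I_D·R_S = 3.82 − 0.27·I_D.
Substituting gives 0.0875·I_D² − 1.92·I_D + 2.43 = 0, with roots I_D = 1.35 or 20.6 mA.
The root I_D = 20.6 mA gives V_GS = -1.75 V ≤ V_t, so take I_D = 1.35 mA.
Then V_GS = 3.46 V and V_DS = V_DD − I_D(R_D+R_S) = 19 − 1.35×4.17 = 13.4 V.
Saturation requires V_DS ≥ V_GS − V_t = 1.06 V; 13.4 ≥ 1.06 ✓.

I_D ≈ 1.3 mA, V_DS ≈ 13 V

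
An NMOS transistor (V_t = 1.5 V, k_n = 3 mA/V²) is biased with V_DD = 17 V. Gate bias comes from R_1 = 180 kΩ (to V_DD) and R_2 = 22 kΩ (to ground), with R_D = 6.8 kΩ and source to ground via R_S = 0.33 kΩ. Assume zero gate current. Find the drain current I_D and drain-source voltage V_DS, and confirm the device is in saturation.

V_G = V_DD·R_2/(R_1+R_2) = 17×22/202 = 1.85 V.
Assume saturation: I_D = (k_n/2)(V_GS − V_t)² with V_GS = V_G − I_D·R_S = 1.85 − 0.33·I_D.
Substituting gives 0.163·I_D² − 1.35·I_D + 0.185 = 0, with roots I_D = 0.14 or 8.11 mA.
The root I_D = 8.11 mA gives V_GS = -0.826 V ≤ V_t, so take I_D = 0.14 mA.
Then V_GS = 1.81 V and V_DS = V_DD − I_D(R_D+R_S) = 17 − 0.14×7.13 = 16 V.
Saturation requires V_DS ≥ V_GS − V_t = 0.305 V; 16 ≥ 0.305 ✓.

I_D ≈ 0.14 mA, V_DS ≈ 16 V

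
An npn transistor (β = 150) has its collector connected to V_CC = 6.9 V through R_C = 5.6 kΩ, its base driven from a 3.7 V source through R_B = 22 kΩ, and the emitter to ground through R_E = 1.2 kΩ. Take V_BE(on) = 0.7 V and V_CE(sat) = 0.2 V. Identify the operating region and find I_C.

Assume active: I_B = (3.7 − 0.7)/(22 + 151×1.2) = 0.0148 mA, I_C = β·I_B = 2.21 mA.
Then V_CE = 6.9 − 2.21×5.6 − 2.23×1.2 = -8.18 V < 0.2 V — the active assumption fails.
Re-solve with V_CE = 0.2 V. KCL at the emitter: V_E/R_E = (V_BB−0.7−V_E)/R_B + (V_CC−0.2−V_E)/R_C, giving V_E = 1.26 V.
I_C = (V_CC − 0.2 − V_E)/R_C = (6.7 − 1.26)/5.6 = 0.971 mA.
Check: I_B = (3 − 1.26)/22 = 0.0791 mA, and β·I_B = 11.9 mA > I_C, confirming saturation.

saturation; I_C ≈ 0.97 mA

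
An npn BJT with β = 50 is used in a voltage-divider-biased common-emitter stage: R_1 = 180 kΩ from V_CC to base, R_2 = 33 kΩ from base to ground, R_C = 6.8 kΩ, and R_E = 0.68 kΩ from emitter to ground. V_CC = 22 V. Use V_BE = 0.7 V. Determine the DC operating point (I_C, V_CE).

I_C ≈ 2.2 mA, V_CE ≈ 5.8 V

Thevenize the base divider: V_Th = V_CC·R_2/(R_1+R_2) = 22×33/213 = 3.41 V, R_Th = R_1‖R_2 = 27.9 kΩ.
Base-emitter loop: V_Th = I_B·R_Th + V_BE + (β+1)I_B·R_E, so I_B = (3.41 − 0.7) / (27.9 + 51×0.68) = 0.0433 mA.
I_C = β·I_B = 50×0.0433 = 2.16 mA, and I_E = (β+1)I_B = 2.21 mA.
V_CE = V_CC − I_C·R_C − I_E·R_E = 22 − 2.16×6.8 − 2.21×0.68 = 5.78 V.
V_CE = 5.78 V > 0.2 V confirms active-region operation.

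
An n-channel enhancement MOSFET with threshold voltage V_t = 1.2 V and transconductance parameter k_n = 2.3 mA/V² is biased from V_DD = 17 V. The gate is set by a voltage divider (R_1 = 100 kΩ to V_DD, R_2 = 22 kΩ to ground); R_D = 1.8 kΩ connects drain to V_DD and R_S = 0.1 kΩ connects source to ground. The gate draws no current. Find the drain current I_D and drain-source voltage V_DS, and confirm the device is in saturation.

I_D ≈ 2.9 mA, V_DS ≈ 12 V

V_G = V_DD·R_2/(R_1+R_2) = 17×22/122 = 3.07 V.
Assume saturation: I_D = (k_n/2)(V_GS − V_t)² with V_GS = V_G − I_D·R_S = 3.07 − 0.1·I_D.
Substituting gives 0.0115·I_D² − 1.43·I_D + 4 = 0, with roots I_D = 2.87 or 121 mA.
The root I_D = 121 mA gives V_GS = -9.07 V ≤ V_t, so take I_D = 2.87 mA.
Then V_GS = 2.78 V and V_DS = V_DD − I_D(R_D+R_S) = 17 − 2.87×1.9 = 11.6 V.
Saturation requires V_DS ≥ V_GS − V_t = 1.58 V; 11.6 ≥ 1.58 ✓.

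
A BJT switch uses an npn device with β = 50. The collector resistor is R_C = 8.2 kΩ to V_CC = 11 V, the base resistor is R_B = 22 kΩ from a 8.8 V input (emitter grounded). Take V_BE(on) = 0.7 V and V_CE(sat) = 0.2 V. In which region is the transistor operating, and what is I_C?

Assume active: I_B = (8.8 − 0.7)/22 = 0.368 mA, giving I_C = β·I_B = 18.4 mA.
But then V_CE = 11 − 18.4×8.2 = -140 V < V_CE(sat) = 0.2 V — impossible in the active region.
So the transistor is saturated. With V_CE = 0.2 V, I_C = (V_CC − 0.2)/R_C = 10.8/8.2 = 1.32 mA.
Check: β·I_B = 18.4 mA > I_C = 1.32 mA, confirming saturation.

saturation; I_C ≈ 1.3 mA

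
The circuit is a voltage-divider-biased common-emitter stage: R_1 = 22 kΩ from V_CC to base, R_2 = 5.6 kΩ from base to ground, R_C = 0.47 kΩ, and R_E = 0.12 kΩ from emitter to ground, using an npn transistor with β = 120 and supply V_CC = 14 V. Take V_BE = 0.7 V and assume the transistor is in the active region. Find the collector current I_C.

I_C ≈ 14 mA

Thevenize the base divider: V_Th = V_CC·R_2/(R_1+R_2) = 14×5.6/27.6 = 2.84 V, R_Th = R_1‖R_2 = 4.46 kΩ.
Base-emitter loop: V_Th = I_B·R_Th + V_BE + (β+1)I_B·R_E, so I_B = (2.84 − 0.7) / (4.46 + 121×0.12) = 0.113 mA.
I_C = β·I_B = 120×0.113 = 13.5 mA, and I_E = (β+1)I_B = 13.6 mA.
V_CE = V_CC − I_C·R_C − I_E·R_E = 14 − 13.5×0.47 − 13.6×0.12 = 6 V.
V_CE = 6 V > 0.2 V confirms active-region operation.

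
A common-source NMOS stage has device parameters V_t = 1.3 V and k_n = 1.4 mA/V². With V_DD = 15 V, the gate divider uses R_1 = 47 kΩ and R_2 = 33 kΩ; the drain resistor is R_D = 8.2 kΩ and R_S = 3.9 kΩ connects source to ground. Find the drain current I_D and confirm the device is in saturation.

V_G = V_DD·R_2/(R_1+R_2) = 15×33/80 = 6.19 V.
Assume saturation: I_D = (k_n/2)(V_GS − V_t)² with V_GS = V_G − I_D·R_S = 6.19 − 3.9·I_D.
Substituting gives 10.6·I_D² − 27.7·I_D + 16.7 = 0, with roots I_D = 0.954 or 1.65 mA.
The root I_D = 1.65 mA gives V_GS = -0.234 V ≤ V_t, so take I_D = 0.954 mA.
Then V_GS = 2.47 V and V_DS = V_DD − I_D(R_D+R_S) = 15 − 0.954×12.1 = 3.46 V.
Saturation requires V_DS ≥ V_GS − V_t = 1.17 V; 3.46 ≥ 1.17 ✓.

I_D ≈ 0.95 mA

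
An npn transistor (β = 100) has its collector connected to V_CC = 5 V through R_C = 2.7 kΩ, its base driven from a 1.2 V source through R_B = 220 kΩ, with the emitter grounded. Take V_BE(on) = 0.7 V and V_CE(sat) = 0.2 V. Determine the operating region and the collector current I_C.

Assume active. Base-emitter loop: I_B = (V_BB − V_BE)/R_B = (1.2 − 0.7)/220 = 0.00227 mA.
I_C = β·I_B = 100×0.00227 = 0.227 mA.
V_CE = V_CC − I_C·R_C = 5 − 0.227×2.7 = 4.39 V > V_CE(sat), so the active-region assumption holds.

active; I_C ≈ 0.23 mA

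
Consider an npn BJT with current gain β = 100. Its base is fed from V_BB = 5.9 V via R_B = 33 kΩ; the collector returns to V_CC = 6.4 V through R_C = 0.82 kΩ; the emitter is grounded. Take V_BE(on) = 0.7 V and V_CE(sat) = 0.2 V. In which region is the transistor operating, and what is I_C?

saturation; I_C ≈ 7.6 mA

Assume active: I_B = (5.9 − 0.7)/33 = 0.158 mA, giving I_C = β·I_B = 15.8 mA.
But then V_CE = 6.4 − 15.8×0.82 = -6.52 V < V_CE(sat) = 0.2 V — impossible in the active region.
So the transistor is saturated. With V_CE = 0.2 V, I_C = (V_CC − 0.2)/R_C = 6.2/0.82 = 7.56 mA.
Check: β·I_B = 15.8 mA > I_C = 7.56 mA, confirming saturation.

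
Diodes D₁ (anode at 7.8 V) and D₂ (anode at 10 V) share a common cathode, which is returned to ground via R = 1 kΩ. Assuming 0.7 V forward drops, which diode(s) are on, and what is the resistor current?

Assume both conduct. Then node N would need to be at both 7.8−0.7 = 7.1 V and 10−0.7 = 9.3 V, which is impossible.
Assume only D₂ conducts: V_N = 10 − 0.7 = 9.3 V, so I_R = 9.3/1 = 9.3 mA.
Check D₁: its anode-to-cathode voltage is 7.8 − 9.3 = -1.5 V < 0.7 V, so it is off. The assumption is consistent.

Only D₂ conducts; I_R ≈ 9.3 mA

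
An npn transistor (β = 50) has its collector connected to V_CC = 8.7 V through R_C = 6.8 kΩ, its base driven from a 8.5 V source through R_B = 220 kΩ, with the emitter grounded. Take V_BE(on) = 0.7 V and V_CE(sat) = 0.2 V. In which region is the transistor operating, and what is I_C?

Assume active: I_B = (8.5 − 0.7)/220 = 0.0355 mA, giving I_C = β·I_B = 1.77 mA.
But then V_CE = 8.7 − 1.77×6.8 = -3.35 V < V_CE(sat) = 0.2 V — impossible in the active region.
So the transistor is saturated. With V_CE = 0.2 V, I_C = (V_CC − 0.2)/R_C = 8.5/6.8 = 1.25 mA.
Check: β·I_B = 1.77 mA > I_C = 1.25 mA, confirming saturation.

saturation; I_C ≈ 1.2 mA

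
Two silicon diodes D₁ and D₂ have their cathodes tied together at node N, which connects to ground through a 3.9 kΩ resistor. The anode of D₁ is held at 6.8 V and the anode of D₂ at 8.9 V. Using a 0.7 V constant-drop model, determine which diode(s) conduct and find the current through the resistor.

Assume both conduct. Then node N would need to be at both 6.8−0.7 = 6.1 V and 8.9−0.7 = 8.2 V, which is impossible.
Assume only D₂ conducts: V_N = 8.9 − 0.7 = 8.2 V, so I_R = 8.2/3.9 = 2.1 mA.
Check D₁: its anode-to-cathode voltage is 6.8 − 8.2 = -1.4 V < 0.7 V, so it is off. The assumption is consistent.

Only D₂ conducts; I_R ≈ 2.1 mA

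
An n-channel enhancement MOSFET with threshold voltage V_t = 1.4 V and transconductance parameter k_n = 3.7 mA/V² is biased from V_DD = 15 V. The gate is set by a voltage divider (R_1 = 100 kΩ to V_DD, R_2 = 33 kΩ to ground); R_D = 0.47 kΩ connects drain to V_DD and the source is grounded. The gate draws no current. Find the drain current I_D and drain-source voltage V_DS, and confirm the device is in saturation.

V_G = V_DD·R_2/(R_1+R_2) = 15×33/133 = 3.72 V. With the source grounded, V_GS = V_G = 3.72 V.
Assume saturation: I_D = (k_n/2)(V_GS − V_t)² = (3.7/2)×(3.72 − 1.4)² = 1.85×2.32² = 9.97 mA.
V_DS = V_DD − I_D·R_D = 15 − 9.97×0.47 = 10.3 V.
Saturation requires V_DS ≥ V_GS − V_t = 2.32 V; 10.3 ≥ 2.32 ✓.

I_D ≈ 10 mA, V_DS ≈ 10 V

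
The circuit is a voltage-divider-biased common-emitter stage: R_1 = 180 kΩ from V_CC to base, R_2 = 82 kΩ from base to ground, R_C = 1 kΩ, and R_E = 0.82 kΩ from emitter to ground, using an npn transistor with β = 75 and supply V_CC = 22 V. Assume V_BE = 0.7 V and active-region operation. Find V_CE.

Thevenize the base divider: V_Th = V_CC·R_2/(R_1+R_2) = 22×82/262 = 6.89 V, R_Th = R_1‖R_2 = 56.3 kΩ.
Base-emitter loop: V_Th = I_B·R_Th + V_BE + (β+1)I_B·R_E, so I_B = (6.89 − 0.7) / (56.3 + 76×0.82) = 0.0521 mA.
I_C = β·I_B = 75×0.0521 = 3.91 mA, and I_E = (β+1)I_B = 3.96 mA.
V_CE = V_CC − I_C·R_C − I_E·R_E = 22 − 3.91×1 − 3.96×0.82 = 14.8 V.
V_CE = 14.8 V > 0.2 V confirms active-region operation.

V_CE ≈ 15 V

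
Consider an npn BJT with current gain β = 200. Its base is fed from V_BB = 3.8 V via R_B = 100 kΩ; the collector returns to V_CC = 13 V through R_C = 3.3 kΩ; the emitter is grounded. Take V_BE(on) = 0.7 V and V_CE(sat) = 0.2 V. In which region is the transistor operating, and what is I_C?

saturation; I_C ≈ 3.9 mA

Assume active: I_B = (3.8 − 0.7)/100 = 0.031 mA, giving I_C = β·I_B = 6.2 mA.
But then V_CE = 13 − 6.2×3.3 = -7.46 V < V_CE(sat) = 0.2 V — impossible in the active region.
So the transistor is saturated. With V_CE = 0.2 V, I_C = (V_CC − 0.2)/R_C = 12.8/3.3 = 3.88 mA.
Check: β·I_B = 6.2 mA > I_C = 3.88 mA, confirming saturation.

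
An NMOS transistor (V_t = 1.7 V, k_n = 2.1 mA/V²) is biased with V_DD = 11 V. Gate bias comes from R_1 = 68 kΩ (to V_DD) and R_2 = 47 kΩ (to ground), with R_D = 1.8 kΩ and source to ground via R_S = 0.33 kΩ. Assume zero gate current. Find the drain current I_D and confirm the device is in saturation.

V_G = V_DD·R_2/(R_1+R_2) = 11×47/115 = 4.5 V.
Assume saturation: I_D = (k_n/2)(V_GS − V_t)² with V_GS = V_G − I_D·R_S = 4.5 − 0.33·I_D.
Substituting gives 0.114·I_D² − 2.94·I_D + 8.21 = 0, with roots I_D = 3.19 or 22.5 mA.
The root I_D = 22.5 mA gives V_GS = -2.93 V ≤ V_t, so take I_D = 3.19 mA.
Then V_GS = 3.44 V and V_DS = V_DD − I_D(R_D+R_S) = 11 − 3.19×2.13 = 4.21 V.
Saturation requires V_DS ≥ V_GS − V_t = 1.74 V; 4.21 ≥ 1.74 ✓.

I_D ≈ 3.2 mA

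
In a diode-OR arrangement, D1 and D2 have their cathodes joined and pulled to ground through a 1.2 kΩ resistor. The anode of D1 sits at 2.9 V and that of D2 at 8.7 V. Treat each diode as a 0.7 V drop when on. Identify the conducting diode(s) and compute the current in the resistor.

Assume both conduct. Then node N would need to be at both 2.9−0.7 = 2.2 V and 8.7−0.7 = 8 V, which is impossible.
Assume only D2 conducts: V_N = 8.7 − 0.7 = 8 V, so I_R = 8/1.2 = 6.67 mA.
Check D1: its anode-to-cathode voltage is 2.9 − 8 = -5.1 V < 0.7 V, so it is off. The assumption is consistent.

Only D2 conducts; I_R ≈ 6.7 mA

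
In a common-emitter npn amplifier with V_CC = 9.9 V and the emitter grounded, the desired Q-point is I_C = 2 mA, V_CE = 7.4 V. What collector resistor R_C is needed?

R_C ≈ 1.2 kΩ

Collector loop: V_CC = I_C·R_C + V_CE.
R_C = (V_CC − V_CE)/I_C = (9.9 − 7.4)/2 = 1.25 kΩ.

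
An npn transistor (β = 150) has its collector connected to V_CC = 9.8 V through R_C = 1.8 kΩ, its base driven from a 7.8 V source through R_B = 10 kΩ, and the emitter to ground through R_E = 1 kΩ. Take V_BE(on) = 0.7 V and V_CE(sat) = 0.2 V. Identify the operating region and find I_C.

Assume active: I_B = (7.8 − 0.7)/(10 + 151×1) = 0.0441 mA, I_C = β·I_B = 6.61 mA.
Then V_CE = 9.8 − 6.61×1.8 − 6.66×1 = -8.77 V < 0.2 V — the active assumption fails.
Re-solve with V_CE = 0.2 V. KCL at the emitter: V_E/R_E = (V_BB−0.7−V_E)/R_B + (V_CC−0.2−V_E)/R_C, giving V_E = 3.65 V.
I_C = (V_CC − 0.2 − V_E)/R_C = (9.6 − 3.65)/1.8 = 3.31 mA.
Check: I_B = (7.1 − 3.65)/10 = 0.345 mA, and β·I_B = 51.7 mA > I_C, confirming saturation.

saturation; I_C ≈ 3.3 mA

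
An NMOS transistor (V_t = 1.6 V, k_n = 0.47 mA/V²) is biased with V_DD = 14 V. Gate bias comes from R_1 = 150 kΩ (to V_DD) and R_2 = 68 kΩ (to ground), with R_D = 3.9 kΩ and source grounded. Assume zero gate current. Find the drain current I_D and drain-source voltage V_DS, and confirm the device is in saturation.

I_D ≈ 1.8 mA, V_DS ≈ 7 V

V_G = V_DD·R_2/(R_1+R_2) = 14×68/218 = 4.37 V. With the source grounded, V_GS = V_G = 4.37 V.
Assume saturation: I_D = (k_n/2)(V_GS − V_t)² = (0.47/2)×(4.37 − 1.6)² = 0.235×2.77² = 1.8 mA.
V_DS = V_DD − I_D·R_D = 14 − 1.8×3.9 = 6.98 V.
Saturation requires V_DS ≥ V_GS − V_t = 2.77 V; 6.98 ≥ 2.77 ✓.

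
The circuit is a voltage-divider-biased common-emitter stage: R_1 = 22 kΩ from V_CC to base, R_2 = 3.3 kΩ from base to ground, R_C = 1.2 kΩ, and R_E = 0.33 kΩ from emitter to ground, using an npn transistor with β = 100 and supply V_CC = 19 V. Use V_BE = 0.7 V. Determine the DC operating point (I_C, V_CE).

I_C ≈ 4.9 mA, V_CE ≈ 11 V

Thevenize the base divider: V_Th = V_CC·R_2/(R_1+R_2) = 19×3.3/25.3 = 2.48 V, R_Th = R_1‖R_2 = 2.87 kΩ.
Base-emitter loop: V_Th = I_B·R_Th + V_BE + (β+1)I_B·R_E, so I_B = (2.48 − 0.7) / (2.87 + 101×0.33) = 0.0491 mA.
I_C = β·I_B = 100×0.0491 = 4.91 mA, and I_E = (β+1)I_B = 4.96 mA.
V_CE = V_CC − I_C·R_C − I_E·R_E = 19 − 4.91×1.2 − 4.96×0.33 = 11.5 V.
V_CE = 11.5 V > 0.2 V confirms active-region operation.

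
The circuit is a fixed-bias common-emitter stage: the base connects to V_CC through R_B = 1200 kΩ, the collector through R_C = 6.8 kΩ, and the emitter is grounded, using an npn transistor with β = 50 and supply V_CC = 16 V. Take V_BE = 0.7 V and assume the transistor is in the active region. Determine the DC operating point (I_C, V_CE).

Base loop: V_CC = I_B·R_B + V_BE, so I_B = (16 − 0.7)/1200 kΩ = 0.0128 mA.
In the active region I_C = β·I_B = 50 × 0.0128 = 0.638 mA.
Collector loop: V_CE = V_CC − I_C·R_C = 16 − 0.638×6.8 = 11.7 V.
Since V_CE = 11.7 V > V_CE(sat) ≈ 0.2 V, the transistor is in the active region as assumed.

I_C ≈ 0.64 mA, V_CE ≈ 12 V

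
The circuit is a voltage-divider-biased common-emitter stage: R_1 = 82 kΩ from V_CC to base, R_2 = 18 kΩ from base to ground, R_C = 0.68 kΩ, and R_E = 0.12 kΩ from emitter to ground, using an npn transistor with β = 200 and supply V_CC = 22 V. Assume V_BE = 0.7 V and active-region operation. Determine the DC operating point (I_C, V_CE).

I_C ≈ 17 mA, V_CE ≈ 8.6 V

Thevenize the base divider: V_Th = V_CC·R_2/(R_1+R_2) = 22×18/100 = 3.96 V, R_Th = R_1‖R_2 = 14.8 kΩ.
Base-emitter loop: V_Th = I_B·R_Th + V_BE + (β+1)I_B·R_E, so I_B = (3.96 − 0.7) / (14.8 + 201×0.12) = 0.0838 mA.
I_C = β·I_B = 200×0.0838 = 16.8 mA, and I_E = (β+1)I_B = 16.9 mA.
V_CE = V_CC − I_C·R_C − I_E·R_E = 22 − 16.8×0.68 − 16.9×0.12 = 8.57 V.
V_CE = 8.57 V > 0.2 V confirms active-region operation.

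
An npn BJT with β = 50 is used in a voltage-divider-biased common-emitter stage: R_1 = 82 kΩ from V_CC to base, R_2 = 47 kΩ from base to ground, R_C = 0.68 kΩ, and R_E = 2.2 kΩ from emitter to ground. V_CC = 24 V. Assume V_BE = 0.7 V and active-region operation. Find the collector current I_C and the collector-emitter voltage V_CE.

I_C ≈ 2.8 mA, V_CE ≈ 16 V

Thevenize the base divider: V_Th = V_CC·R_2/(R_1+R_2) = 24×47/129 = 8.74 V, R_Th = R_1‖R_2 = 29.9 kΩ.
Base-emitter loop: V_Th = I_B·R_Th + V_BE + (β+1)I_B·R_E, so I_B = (8.74 − 0.7) / (29.9 + 51×2.2) = 0.0566 mA.
I_C = β·I_B = 50×0.0566 = 2.83 mA, and I_E = (β+1)I_B = 2.89 mA.
V_CE = V_CC − I_C·R_C − I_E·R_E = 24 − 2.83×0.68 − 2.89×2.2 = 15.7 V.
V_CE = 15.7 V > 0.2 V confirms active-region operation.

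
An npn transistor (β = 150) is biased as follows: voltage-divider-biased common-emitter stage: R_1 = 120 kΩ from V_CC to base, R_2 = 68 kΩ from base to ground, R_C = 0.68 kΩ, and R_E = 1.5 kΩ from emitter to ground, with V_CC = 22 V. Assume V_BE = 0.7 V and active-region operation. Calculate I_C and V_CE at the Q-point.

Thevenize the base divider: V_Th = V_CC·R_2/(R_1+R_2) = 22×68/188 = 7.96 V, R_Th = R_1‖R_2 = 43.4 kΩ.
Base-emitter loop: V_Th = I_B·R_Th + V_BE + (β+1)I_B·R_E, so I_B = (7.96 − 0.7) / (43.4 + 151×1.5) = 0.0269 mA.
I_C = β·I_B = 150×0.0269 = 4.03 mA, and I_E = (β+1)I_B = 4.06 mA.
V_CE = V_CC − I_C·R_C − I_E·R_E = 22 − 4.03×0.68 − 4.06×1.5 = 13.2 V.
V_CE = 13.2 V > 0.2 V confirms active-region operation.

I_C ≈ 4 mA, V_CE ≈ 13 V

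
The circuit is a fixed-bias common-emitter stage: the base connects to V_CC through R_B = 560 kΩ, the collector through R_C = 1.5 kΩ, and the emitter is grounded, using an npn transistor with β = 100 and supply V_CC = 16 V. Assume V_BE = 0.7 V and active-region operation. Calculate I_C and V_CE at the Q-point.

I_C ≈ 2.7 mA, V_CE ≈ 12 V

Base loop: V_CC = I_B·R_B + V_BE, so I_B = (16 − 0.7)/560 kΩ = 0.0273 mA.
In the active region I_C = β·I_B = 100 × 0.0273 = 2.73 mA.
Collector loop: V_CE = V_CC − I_C·R_C = 16 − 2.73×1.5 = 11.9 V.
Since V_CE = 11.9 V > V_CE(sat) ≈ 0.2 V, the transistor is in the active region as assumed.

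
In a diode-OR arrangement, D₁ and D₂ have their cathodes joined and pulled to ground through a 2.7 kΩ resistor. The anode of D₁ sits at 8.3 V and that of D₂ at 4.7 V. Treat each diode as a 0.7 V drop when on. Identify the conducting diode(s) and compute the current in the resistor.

Only D₁ conducts; I_R ≈ 2.8 mA

Assume both conduct. Then node N would need to be at both 8.3−0.7 = 7.6 V and 4.7−0.7 = 4 V, which is impossible.
Assume only D₁ conducts: V_N = 8.3 − 0.7 = 7.6 V, so I_R = 7.6/2.7 = 2.81 mA.
Check D₂: its anode-to-cathode voltage is 4.7 − 7.6 = -2.9 V < 0.7 V, so it is off. The assumption is consistent.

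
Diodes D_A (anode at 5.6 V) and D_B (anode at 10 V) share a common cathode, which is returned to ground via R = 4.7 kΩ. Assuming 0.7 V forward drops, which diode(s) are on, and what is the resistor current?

Only D_B conducts; I_R ≈ 2 mA

Assume both conduct. Then node N would need to be at both 5.6−0.7 = 4.9 V and 10−0.7 = 9.3 V, which is impossible.
Assume only D_B conducts: V_N = 10 − 0.7 = 9.3 V, so I_R = 9.3/4.7 = 1.98 mA.
Check D_A: its anode-to-cathode voltage is 5.6 − 9.3 = -3.7 V < 0.7 V, so it is off. The assumption is consistent.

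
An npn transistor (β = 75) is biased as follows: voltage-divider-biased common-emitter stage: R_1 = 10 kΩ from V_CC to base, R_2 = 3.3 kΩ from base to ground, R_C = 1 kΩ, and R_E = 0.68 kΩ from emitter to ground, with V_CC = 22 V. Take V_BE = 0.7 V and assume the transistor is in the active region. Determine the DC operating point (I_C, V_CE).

I_C ≈ 6.6 mA, V_CE ≈ 11 V

Thevenize the base divider: V_Th = V_CC·R_2/(R_1+R_2) = 22×3.3/13.3 = 5.46 V, R_Th = R_1‖R_2 = 2.48 kΩ.
Base-emitter loop: V_Th = I_B·R_Th + V_BE + (β+1)I_B·R_E, so I_B = (5.46 − 0.7) / (2.48 + 76×0.68) = 0.0879 mA.
I_C = β·I_B = 75×0.0879 = 6.59 mA, and I_E = (β+1)I_B = 6.68 mA.
V_CE = V_CC − I_C·R_C − I_E·R_E = 22 − 6.59×1 − 6.68×0.68 = 10.9 V.
V_CE = 10.9 V > 0.2 V confirms active-region operation.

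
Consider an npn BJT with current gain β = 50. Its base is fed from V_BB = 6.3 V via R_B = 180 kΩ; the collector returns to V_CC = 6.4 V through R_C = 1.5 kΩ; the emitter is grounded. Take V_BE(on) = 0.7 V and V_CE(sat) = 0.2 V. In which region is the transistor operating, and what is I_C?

active; I_C ≈ 1.6 mA

Assume active. Base-emitter loop: I_B = (V_BB − V_BE)/R_B = (6.3 − 0.7)/180 = 0.0311 mA.
I_C = β·I_B = 50×0.0311 = 1.56 mA.
V_CE = V_CC − I_C·R_C = 6.4 − 1.56×1.5 = 4.07 V > V_CE(sat), so the active-region assumption holds.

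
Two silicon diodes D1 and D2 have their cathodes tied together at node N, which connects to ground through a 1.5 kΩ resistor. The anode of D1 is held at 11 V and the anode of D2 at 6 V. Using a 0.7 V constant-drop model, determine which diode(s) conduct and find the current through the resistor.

Assume both conduct. Then node N would need to be at both 11−0.7 = 10.3 V and 6−0.7 = 5.3 V, which is impossible.
Assume only D1 conducts: V_N = 11 − 0.7 = 10.3 V, so I_R = 10.3/1.5 = 6.87 mA.
Check D2: its anode-to-cathode voltage is 6 − 10.3 = -4.3 V < 0.7 V, so it is off. The assumption is consistent.

Only D1 conducts; I_R ≈ 6.9 mA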